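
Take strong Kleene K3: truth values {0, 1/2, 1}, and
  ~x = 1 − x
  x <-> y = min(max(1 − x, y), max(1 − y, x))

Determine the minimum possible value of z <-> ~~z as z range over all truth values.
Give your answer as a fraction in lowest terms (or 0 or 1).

Take z = 1/2:
~z = ~1/2 = 1/2
~~z = ~1/2 = 1/2
z <-> ~~z = 1/2 <-> 1/2 = 1/2
No assignment yields a value below 1/2, so this is the minimum.

1/2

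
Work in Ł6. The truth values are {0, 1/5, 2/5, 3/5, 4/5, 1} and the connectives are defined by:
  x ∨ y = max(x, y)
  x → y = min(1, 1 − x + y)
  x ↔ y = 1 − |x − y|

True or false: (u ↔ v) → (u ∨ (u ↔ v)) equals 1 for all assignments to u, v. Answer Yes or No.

At u = 1/5, v = 2/5, for instance:
u ↔ v = 1/5 ↔ 2/5 = 4/5
u ∨ (u ↔ v) = 1/5 ∨ 4/5 = 4/5
(u ↔ v) → (u ∨ (u ↔ v)) = 4/5 → 4/5 = 1
and checking the remaining 35 assignments likewise gives ≥ 1 in every case.

Yes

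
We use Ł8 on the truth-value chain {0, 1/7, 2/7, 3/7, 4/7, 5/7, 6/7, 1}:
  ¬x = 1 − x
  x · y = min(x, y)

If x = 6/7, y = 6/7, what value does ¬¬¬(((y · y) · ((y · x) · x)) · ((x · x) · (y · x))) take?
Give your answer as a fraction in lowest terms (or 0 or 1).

y · y = 6/7 · 6/7 = 6/7
y · x = 6/7 · 6/7 = 6/7
(y · x) · x = 6/7 · 6/7 = 6/7
(y · y) · ((y · x) · x) = 6/7 · 6/7 = 6/7
x · x = 6/7 · 6/7 = 6/7
y · x = 6/7 · 6/7 = 6/7
(x · x) · (y · x) = 6/7 · 6/7 = 6/7
((y · y) · ((y · x) · x)) · ((x · x) · (y · x)) = 6/7 · 6/7 = 6/7
¬(((y · y) · ((y · x) · x)) · ((x · x) · (y · x))) = ¬6/7 = 1/7
¬¬(((y · y) · ((y · x) · x)) · ((x · x) · (y · x))) = ¬1/7 = 6/7
¬¬¬(((y · y) · ((y · x) · x)) · ((x · x) · (y · x))) = ¬6/7 = 1/7

1/7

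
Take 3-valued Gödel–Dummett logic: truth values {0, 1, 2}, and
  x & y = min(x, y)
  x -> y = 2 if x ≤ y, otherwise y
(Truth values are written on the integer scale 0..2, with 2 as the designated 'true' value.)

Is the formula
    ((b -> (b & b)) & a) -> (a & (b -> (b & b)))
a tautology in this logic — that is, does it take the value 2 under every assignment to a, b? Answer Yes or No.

Yes

a = 0, b = 0 ↦ 2
a = 0, b = 1 ↦ 2
a = 0, b = 2 ↦ 2
a = 1, b = 0 ↦ 2
a = 1, b = 1 ↦ 2
a = 1, b = 2 ↦ 2
a = 2, b = 0 ↦ 2
a = 2, b = 1 ↦ 2
a = 2, b = 2 ↦ 2
Every assignment gives a value ≥ 2.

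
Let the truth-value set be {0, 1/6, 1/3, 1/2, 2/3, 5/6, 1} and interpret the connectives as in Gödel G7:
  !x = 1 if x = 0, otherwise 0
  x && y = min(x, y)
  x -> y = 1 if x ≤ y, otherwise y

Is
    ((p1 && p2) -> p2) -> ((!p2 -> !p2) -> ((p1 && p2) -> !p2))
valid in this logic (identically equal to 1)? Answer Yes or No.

No

Counterexample: take p1 = 1/6, p2 = 1/6.
p1 && p2 = 1/6 && 1/6 = 1/6
(p1 && p2) -> p2 = 1/6 -> 1/6 = 1
!p2 = !1/6 = 0
!p2 = !1/6 = 0
!p2 -> !p2 = 0 -> 0 = 1
p1 && p2 = 1/6 && 1/6 = 1/6
!p2 = !1/6 = 0
(p1 && p2) -> !p2 = 1/6 -> 0 = 0
(!p2 -> !p2) -> ((p1 && p2) -> !p2) = 1 -> 0 = 0
((p1 && p2) -> p2) -> ((!p2 -> !p2) -> ((p1 && p2) -> !p2)) = 1 -> 0 = 0
This gives 0 ≠ 1.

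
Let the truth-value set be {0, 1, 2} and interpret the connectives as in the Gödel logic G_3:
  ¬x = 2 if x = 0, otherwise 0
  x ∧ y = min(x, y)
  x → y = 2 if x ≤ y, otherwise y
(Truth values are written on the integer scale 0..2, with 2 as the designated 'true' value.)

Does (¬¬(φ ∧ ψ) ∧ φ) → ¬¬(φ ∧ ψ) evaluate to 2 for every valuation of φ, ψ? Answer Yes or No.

φ = 0, ψ = 0 ↦ 2
φ = 0, ψ = 1 ↦ 2
φ = 0, ψ = 2 ↦ 2
φ = 1, ψ = 0 ↦ 2
φ = 1, ψ = 1 ↦ 2
φ = 1, ψ = 2 ↦ 2
φ = 2, ψ = 0 ↦ 2
φ = 2, ψ = 1 ↦ 2
φ = 2, ψ = 2 ↦ 2
Every assignment gives a value ≥ 2.

Yes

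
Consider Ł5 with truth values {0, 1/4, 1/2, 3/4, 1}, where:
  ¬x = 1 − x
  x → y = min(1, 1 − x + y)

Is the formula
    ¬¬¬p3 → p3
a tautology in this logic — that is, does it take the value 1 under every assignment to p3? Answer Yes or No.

Counterexample: take p3 = 0.
¬p3 = ¬0 = 1
¬¬p3 = ¬1 = 0
¬¬¬p3 = ¬0 = 1
¬¬¬p3 → p3 = 1 → 0 = 0
This gives 0 ≠ 1.

No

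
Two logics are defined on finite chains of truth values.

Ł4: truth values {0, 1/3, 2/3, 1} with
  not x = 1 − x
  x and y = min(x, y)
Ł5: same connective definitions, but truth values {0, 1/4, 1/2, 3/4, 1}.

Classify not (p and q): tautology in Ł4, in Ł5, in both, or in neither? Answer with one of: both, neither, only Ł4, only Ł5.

neither

In Ł4: at p = 1/3, q = 1/3 the value is 2/3 — not a tautology.
In Ł5: at p = 1/4, q = 1/4 the value is 3/4 — not a tautology.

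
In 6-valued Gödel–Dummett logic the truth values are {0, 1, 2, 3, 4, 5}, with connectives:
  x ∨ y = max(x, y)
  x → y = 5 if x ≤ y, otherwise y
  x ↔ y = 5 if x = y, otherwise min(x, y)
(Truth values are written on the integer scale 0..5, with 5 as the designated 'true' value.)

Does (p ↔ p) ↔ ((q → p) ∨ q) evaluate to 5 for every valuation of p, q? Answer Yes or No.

Counterexample: take p = 0, q = 1.
p ↔ p = 0 ↔ 0 = 5
q → p = 1 → 0 = 0
(q → p) ∨ q = 0 ∨ 1 = 1
(p ↔ p) ↔ ((q → p) ∨ q) = 5 ↔ 1 = 1
This gives 1 ≠ 5.

No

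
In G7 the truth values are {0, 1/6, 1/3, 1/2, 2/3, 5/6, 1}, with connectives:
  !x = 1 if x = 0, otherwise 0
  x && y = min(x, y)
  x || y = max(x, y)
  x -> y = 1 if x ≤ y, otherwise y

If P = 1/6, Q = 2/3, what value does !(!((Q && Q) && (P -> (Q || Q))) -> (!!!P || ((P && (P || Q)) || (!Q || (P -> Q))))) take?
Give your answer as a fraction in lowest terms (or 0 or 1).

0

Q && Q = 2/3 && 2/3 = 2/3
Q || Q = 2/3 || 2/3 = 2/3
P -> (Q || Q) = 1/6 -> 2/3 = 1
(Q && Q) && (P -> (Q || Q)) = 2/3 && 1 = 2/3
!((Q && Q) && (P -> (Q || Q))) = !2/3 = 0
!P = !1/6 = 0
!!P = !0 = 1
!!!P = !1 = 0
P || Q = 1/6 || 2/3 = 2/3
P && (P || Q) = 1/6 && 2/3 = 1/6
!Q = !2/3 = 0
P -> Q = 1/6 -> 2/3 = 1
!Q || (P -> Q) = 0 || 1 = 1
(P && (P || Q)) || (!Q || (P -> Q)) = 1/6 || 1 = 1
!!!P || ((P && (P || Q)) || (!Q || (P -> Q))) = 0 || 1 = 1
!((Q && Q) && (P -> (Q || Q))) -> (!!!P || ((P && (P || Q)) || (!Q || (P -> Q)))) = 0 -> 1 = 1
!(!((Q && Q) && (P -> (Q || Q))) -> (!!!P || ((P && (P || Q)) || (!Q || (P -> Q))))) = !1 = 0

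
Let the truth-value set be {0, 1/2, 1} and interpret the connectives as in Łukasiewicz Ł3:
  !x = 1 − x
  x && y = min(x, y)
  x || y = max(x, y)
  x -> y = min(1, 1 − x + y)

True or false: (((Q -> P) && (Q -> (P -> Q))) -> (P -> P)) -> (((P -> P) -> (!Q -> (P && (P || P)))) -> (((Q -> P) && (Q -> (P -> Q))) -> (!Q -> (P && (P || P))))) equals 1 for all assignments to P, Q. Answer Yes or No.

Yes

P = 0, Q = 0 ↦ 1
P = 0, Q = 1/2 ↦ 1
P = 0, Q = 1 ↦ 1
P = 1/2, Q = 0 ↦ 1
P = 1/2, Q = 1/2 ↦ 1
P = 1/2, Q = 1 ↦ 1
P = 1, Q = 0 ↦ 1
P = 1, Q = 1/2 ↦ 1
P = 1, Q = 1 ↦ 1
Every assignment gives a value ≥ 1.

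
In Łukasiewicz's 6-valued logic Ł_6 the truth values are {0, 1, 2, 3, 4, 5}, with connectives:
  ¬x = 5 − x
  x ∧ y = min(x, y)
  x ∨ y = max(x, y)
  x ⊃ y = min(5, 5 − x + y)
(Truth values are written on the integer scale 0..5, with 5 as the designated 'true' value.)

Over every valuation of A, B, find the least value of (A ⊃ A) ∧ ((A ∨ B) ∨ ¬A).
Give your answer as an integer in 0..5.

3

Take A = 2, B = 0:
A ⊃ A = 2 ⊃ 2 = 5
A ∨ B = 2 ∨ 0 = 2
¬A = ¬2 = 3
(A ∨ B) ∨ ¬A = 2 ∨ 3 = 3
(A ⊃ A) ∧ ((A ∨ B) ∨ ¬A) = 5 ∧ 3 = 3
No assignment yields a value below 3, so this is the minimum.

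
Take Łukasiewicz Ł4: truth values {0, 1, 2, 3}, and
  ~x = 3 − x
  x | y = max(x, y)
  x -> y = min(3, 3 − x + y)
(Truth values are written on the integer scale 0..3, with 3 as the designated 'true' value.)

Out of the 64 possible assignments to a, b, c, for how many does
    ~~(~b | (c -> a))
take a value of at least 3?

value 3: 46 assignments (counts)
value 2: 12 assignments
value 1: 5 assignments
value 0: 1 assignment
So 46 of the 64 assignments meet the threshold.

46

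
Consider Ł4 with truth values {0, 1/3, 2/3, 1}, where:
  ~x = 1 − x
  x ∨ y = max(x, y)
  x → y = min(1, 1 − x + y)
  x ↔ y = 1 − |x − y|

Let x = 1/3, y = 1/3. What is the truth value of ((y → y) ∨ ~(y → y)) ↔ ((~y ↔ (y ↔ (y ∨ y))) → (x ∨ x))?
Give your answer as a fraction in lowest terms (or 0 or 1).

2/3

y → y = 1/3 → 1/3 = 1
y → y = 1/3 → 1/3 = 1
~(y → y) = ~1 = 0
(y → y) ∨ ~(y → y) = 1 ∨ 0 = 1
~y = ~1/3 = 2/3
y ∨ y = 1/3 ∨ 1/3 = 1/3
y ↔ (y ∨ y) = 1/3 ↔ 1/3 = 1
~y ↔ (y ↔ (y ∨ y)) = 2/3 ↔ 1 = 2/3
x ∨ x = 1/3 ∨ 1/3 = 1/3
(~y ↔ (y ↔ (y ∨ y))) → (x ∨ x) = 2/3 → 1/3 = 2/3
((y → y) ∨ ~(y → y)) ↔ ((~y ↔ (y ↔ (y ∨ y))) → (x ∨ x)) = 1 ↔ 2/3 = 2/3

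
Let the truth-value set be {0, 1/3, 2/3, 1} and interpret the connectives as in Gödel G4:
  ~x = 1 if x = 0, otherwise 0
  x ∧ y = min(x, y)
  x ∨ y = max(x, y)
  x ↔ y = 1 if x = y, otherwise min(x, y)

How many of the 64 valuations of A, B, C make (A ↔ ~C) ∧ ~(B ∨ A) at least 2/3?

value 1: 3 assignments (counts)
value 0: 61 assignments
So 3 of the 64 assignments meet the threshold.

3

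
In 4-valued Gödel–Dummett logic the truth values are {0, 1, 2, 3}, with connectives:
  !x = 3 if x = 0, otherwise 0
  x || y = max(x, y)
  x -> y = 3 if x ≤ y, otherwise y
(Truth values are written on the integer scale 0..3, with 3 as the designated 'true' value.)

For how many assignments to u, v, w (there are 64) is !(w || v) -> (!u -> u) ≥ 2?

63

value 3: 63 assignments (counts)
value 0: 1 assignment
So 63 of the 64 assignments meet the threshold.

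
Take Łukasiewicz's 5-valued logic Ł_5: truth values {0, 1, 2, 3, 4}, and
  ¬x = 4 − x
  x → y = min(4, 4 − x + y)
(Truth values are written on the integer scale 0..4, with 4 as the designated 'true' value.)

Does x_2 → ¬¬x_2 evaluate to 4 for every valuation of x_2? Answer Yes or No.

Yes

x_2 = 0 ↦ 4
x_2 = 1 ↦ 4
x_2 = 2 ↦ 4
x_2 = 3 ↦ 4
x_2 = 4 ↦ 4
Every assignment gives a value ≥ 4.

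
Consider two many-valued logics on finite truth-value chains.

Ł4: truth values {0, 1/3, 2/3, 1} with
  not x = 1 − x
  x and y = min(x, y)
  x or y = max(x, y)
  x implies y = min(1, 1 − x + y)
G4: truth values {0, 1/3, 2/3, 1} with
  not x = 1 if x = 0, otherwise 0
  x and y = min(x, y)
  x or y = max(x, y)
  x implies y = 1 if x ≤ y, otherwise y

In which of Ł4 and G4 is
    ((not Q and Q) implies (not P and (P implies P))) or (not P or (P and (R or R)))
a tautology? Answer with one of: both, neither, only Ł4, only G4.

only G4

In Ł4: at P = 1, Q = 1/3, R = 0 the value is 2/3 — not a tautology.
In G4: every assignment gives 1 — tautology.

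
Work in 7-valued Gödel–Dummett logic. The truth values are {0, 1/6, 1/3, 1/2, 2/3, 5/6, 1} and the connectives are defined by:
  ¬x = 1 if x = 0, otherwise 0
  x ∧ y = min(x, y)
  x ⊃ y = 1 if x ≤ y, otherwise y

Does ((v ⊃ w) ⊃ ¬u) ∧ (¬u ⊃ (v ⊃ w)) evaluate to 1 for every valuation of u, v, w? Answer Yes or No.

No

Counterexample: take u = 0, v = 1/6, w = 0.
v ⊃ w = 1/6 ⊃ 0 = 0
¬u = ¬0 = 1
(v ⊃ w) ⊃ ¬u = 0 ⊃ 1 = 1
¬u ⊃ (v ⊃ w) = 1 ⊃ 0 = 0
((v ⊃ w) ⊃ ¬u) ∧ (¬u ⊃ (v ⊃ w)) = 1 ∧ 0 = 0
This gives 0 ≠ 1.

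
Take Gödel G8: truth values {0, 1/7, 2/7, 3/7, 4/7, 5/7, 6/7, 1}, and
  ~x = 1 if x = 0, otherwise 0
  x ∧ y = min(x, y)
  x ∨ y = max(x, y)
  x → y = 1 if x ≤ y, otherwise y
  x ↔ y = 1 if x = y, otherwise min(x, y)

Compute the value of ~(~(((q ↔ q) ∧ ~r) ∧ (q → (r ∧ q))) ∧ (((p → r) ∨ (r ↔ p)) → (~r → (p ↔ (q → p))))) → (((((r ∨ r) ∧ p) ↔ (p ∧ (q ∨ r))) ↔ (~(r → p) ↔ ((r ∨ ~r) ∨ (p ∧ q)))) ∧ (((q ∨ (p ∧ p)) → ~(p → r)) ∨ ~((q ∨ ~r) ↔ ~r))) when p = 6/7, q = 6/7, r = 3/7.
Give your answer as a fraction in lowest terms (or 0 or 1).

q ↔ q = 6/7 ↔ 6/7 = 1
~r = ~3/7 = 0
(q ↔ q) ∧ ~r = 1 ∧ 0 = 0
r ∧ q = 3/7 ∧ 6/7 = 3/7
q → (r ∧ q) = 6/7 → 3/7 = 3/7
((q ↔ q) ∧ ~r) ∧ (q → (r ∧ q)) = 0 ∧ 3/7 = 0
~(((q ↔ q) ∧ ~r) ∧ (q → (r ∧ q))) = ~0 = 1
p → r = 6/7 → 3/7 = 3/7
r ↔ p = 3/7 ↔ 6/7 = 3/7
(p → r) ∨ (r ↔ p) = 3/7 ∨ 3/7 = 3/7
~r = ~3/7 = 0
q → p = 6/7 → 6/7 = 1
p ↔ (q → p) = 6/7 ↔ 1 = 6/7
~r → (p ↔ (q → p)) = 0 → 6/7 = 1
((p → r) ∨ (r ↔ p)) → (~r → (p ↔ (q → p))) = 3/7 → 1 = 1
~(((q ↔ q) ∧ ~r) ∧ (q → (r ∧ q))) ∧ (((p → r) ∨ (r ↔ p)) → (~r → (p ↔ (q → p)))) = 1 ∧ 1 = 1
~(~(((q ↔ q) ∧ ~r) ∧ (q → (r ∧ q))) ∧ (((p → r) ∨ (r ↔ p)) → (~r → (p ↔ (q → p))))) = ~1 = 0
r ∨ r = 3/7 ∨ 3/7 = 3/7
(r ∨ r) ∧ p = 3/7 ∧ 6/7 = 3/7
q ∨ r = 6/7 ∨ 3/7 = 6/7
p ∧ (q ∨ r) = 6/7 ∧ 6/7 = 6/7
((r ∨ r) ∧ p) ↔ (p ∧ (q ∨ r)) = 3/7 ↔ 6/7 = 3/7
r → p = 3/7 → 6/7 = 1
~(r → p) = ~1 = 0
~r = ~3/7 = 0
r ∨ ~r = 3/7 ∨ 0 = 3/7
p ∧ q = 6/7 ∧ 6/7 = 6/7
(r ∨ ~r) ∨ (p ∧ q) = 3/7 ∨ 6/7 = 6/7
~(r → p) ↔ ((r ∨ ~r) ∨ (p ∧ q)) = 0 ↔ 6/7 = 0
(((r ∨ r) ∧ p) ↔ (p ∧ (q ∨ r))) ↔ (~(r → p) ↔ ((r ∨ ~r) ∨ (p ∧ q))) = 3/7 ↔ 0 = 0
p ∧ p = 6/7 ∧ 6/7 = 6/7
q ∨ (p ∧ p) = 6/7 ∨ 6/7 = 6/7
p → r = 6/7 → 3/7 = 3/7
~(p → r) = ~3/7 = 0
(q ∨ (p ∧ p)) → ~(p → r) = 6/7 → 0 = 0
~r = ~3/7 = 0
q ∨ ~r = 6/7 ∨ 0 = 6/7
~r = ~3/7 = 0
(q ∨ ~r) ↔ ~r = 6/7 ↔ 0 = 0
~((q ∨ ~r) ↔ ~r) = ~0 = 1
((q ∨ (p ∧ p)) → ~(p → r)) ∨ ~((q ∨ ~r) ↔ ~r) = 0 ∨ 1 = 1
((((r ∨ r) ∧ p) ↔ (p ∧ (q ∨ r))) ↔ (~(r → p) ↔ ((r ∨ ~r) ∨ (p ∧ q)))) ∧ (((q ∨ (p ∧ p)) → ~(p → r)) ∨ ~((q ∨ ~r) ↔ ~r)) = 0 ∧ 1 = 0
~(~(((q ↔ q) ∧ ~r) ∧ (q → (r ∧ q))) ∧ (((p → r) ∨ (r ↔ p)) → (~r → (p ↔ (q → p))))) → (((((r ∨ r) ∧ p) ↔ (p ∧ (q ∨ r))) ↔ (~(r → p) ↔ ((r ∨ ~r) ∨ (p ∧ q)))) ∧ (((q ∨ (p ∧ p)) → ~(p → r)) ∨ ~((q ∨ ~r) ↔ ~r))) = 0 → 0 = 1

1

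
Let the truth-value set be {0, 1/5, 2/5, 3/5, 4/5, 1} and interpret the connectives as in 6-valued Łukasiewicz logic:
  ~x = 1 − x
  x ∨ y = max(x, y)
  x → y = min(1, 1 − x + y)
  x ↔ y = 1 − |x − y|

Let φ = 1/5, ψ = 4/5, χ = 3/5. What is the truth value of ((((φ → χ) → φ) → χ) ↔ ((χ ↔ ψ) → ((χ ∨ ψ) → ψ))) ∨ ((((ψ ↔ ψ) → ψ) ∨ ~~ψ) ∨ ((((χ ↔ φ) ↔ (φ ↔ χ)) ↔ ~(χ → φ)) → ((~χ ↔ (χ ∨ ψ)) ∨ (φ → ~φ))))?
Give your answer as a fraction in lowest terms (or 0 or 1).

1

φ → χ = 1/5 → 3/5 = 1
(φ → χ) → φ = 1 → 1/5 = 1/5
((φ → χ) → φ) → χ = 1/5 → 3/5 = 1
χ ↔ ψ = 3/5 ↔ 4/5 = 4/5
χ ∨ ψ = 3/5 ∨ 4/5 = 4/5
(χ ∨ ψ) → ψ = 4/5 → 4/5 = 1
(χ ↔ ψ) → ((χ ∨ ψ) → ψ) = 4/5 → 1 = 1
(((φ → χ) → φ) → χ) ↔ ((χ ↔ ψ) → ((χ ∨ ψ) → ψ)) = 1 ↔ 1 = 1
ψ ↔ ψ = 4/5 ↔ 4/5 = 1
(ψ ↔ ψ) → ψ = 1 → 4/5 = 4/5
~ψ = ~4/5 = 1/5
~~ψ = ~1/5 = 4/5
((ψ ↔ ψ) → ψ) ∨ ~~ψ = 4/5 ∨ 4/5 = 4/5
χ ↔ φ = 3/5 ↔ 1/5 = 3/5
φ ↔ χ = 1/5 ↔ 3/5 = 3/5
(χ ↔ φ) ↔ (φ ↔ χ) = 3/5 ↔ 3/5 = 1
χ → φ = 3/5 → 1/5 = 3/5
~(χ → φ) = ~3/5 = 2/5
((χ ↔ φ) ↔ (φ ↔ χ)) ↔ ~(χ → φ) = 1 ↔ 2/5 = 2/5
~χ = ~3/5 = 2/5
χ ∨ ψ = 3/5 ∨ 4/5 = 4/5
~χ ↔ (χ ∨ ψ) = 2/5 ↔ 4/5 = 3/5
~φ = ~1/5 = 4/5
φ → ~φ = 1/5 → 4/5 = 1
(~χ ↔ (χ ∨ ψ)) ∨ (φ → ~φ) = 3/5 ∨ 1 = 1
(((χ ↔ φ) ↔ (φ ↔ χ)) ↔ ~(χ → φ)) → ((~χ ↔ (χ ∨ ψ)) ∨ (φ → ~φ)) = 2/5 → 1 = 1
(((ψ ↔ ψ) → ψ) ∨ ~~ψ) ∨ ((((χ ↔ φ) ↔ (φ ↔ χ)) ↔ ~(χ → φ)) → ((~χ ↔ (χ ∨ ψ)) ∨ (φ → ~φ))) = 4/5 ∨ 1 = 1
((((φ → χ) → φ) → χ) ↔ ((χ ↔ ψ) → ((χ ∨ ψ) → ψ))) ∨ ((((ψ ↔ ψ) → ψ) ∨ ~~ψ) ∨ ((((χ ↔ φ) ↔ (φ ↔ χ)) ↔ ~(χ → φ)) → ((~χ ↔ (χ ∨ ψ)) ∨ (φ → ~φ)))) = 1 ∨ 1 = 1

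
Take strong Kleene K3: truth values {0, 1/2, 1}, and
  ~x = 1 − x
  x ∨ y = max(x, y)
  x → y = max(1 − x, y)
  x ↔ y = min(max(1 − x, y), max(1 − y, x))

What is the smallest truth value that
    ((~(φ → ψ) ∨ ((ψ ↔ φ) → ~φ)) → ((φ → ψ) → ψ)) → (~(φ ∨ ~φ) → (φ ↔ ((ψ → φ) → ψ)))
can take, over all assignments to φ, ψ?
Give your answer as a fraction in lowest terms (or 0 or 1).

Take φ = 1/2, ψ = 0:
φ → ψ = 1/2 → 0 = 1/2
~(φ → ψ) = ~1/2 = 1/2
ψ ↔ φ = 0 ↔ 1/2 = 1/2
~φ = ~1/2 = 1/2
(ψ ↔ φ) → ~φ = 1/2 → 1/2 = 1/2
~(φ → ψ) ∨ ((ψ ↔ φ) → ~φ) = 1/2 ∨ 1/2 = 1/2
φ → ψ = 1/2 → 0 = 1/2
(φ → ψ) → ψ = 1/2 → 0 = 1/2
(~(φ → ψ) ∨ ((ψ ↔ φ) → ~φ)) → ((φ → ψ) → ψ) = 1/2 → 1/2 = 1/2
~φ = ~1/2 = 1/2
φ ∨ ~φ = 1/2 ∨ 1/2 = 1/2
~(φ ∨ ~φ) = ~1/2 = 1/2
ψ → φ = 0 → 1/2 = 1
(ψ → φ) → ψ = 1 → 0 = 0
φ ↔ ((ψ → φ) → ψ) = 1/2 ↔ 0 = 1/2
~(φ ∨ ~φ) → (φ ↔ ((ψ → φ) → ψ)) = 1/2 → 1/2 = 1/2
((~(φ → ψ) ∨ ((ψ ↔ φ) → ~φ)) → ((φ → ψ) → ψ)) → (~(φ ∨ ~φ) → (φ ↔ ((ψ → φ) → ψ))) = 1/2 → 1/2 = 1/2
No assignment yields a value below 1/2, so this is the minimum.

1/2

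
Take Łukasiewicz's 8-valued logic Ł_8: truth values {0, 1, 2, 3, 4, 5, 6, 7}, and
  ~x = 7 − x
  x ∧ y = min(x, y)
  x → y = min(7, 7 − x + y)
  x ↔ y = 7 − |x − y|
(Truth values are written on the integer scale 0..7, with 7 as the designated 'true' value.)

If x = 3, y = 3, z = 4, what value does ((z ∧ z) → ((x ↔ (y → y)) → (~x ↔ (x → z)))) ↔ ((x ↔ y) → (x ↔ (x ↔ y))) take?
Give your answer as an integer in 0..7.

3

z ∧ z = 4 ∧ 4 = 4
y → y = 3 → 3 = 7
x ↔ (y → y) = 3 ↔ 7 = 3
~x = ~3 = 4
x → z = 3 → 4 = 7
~x ↔ (x → z) = 4 ↔ 7 = 4
(x ↔ (y → y)) → (~x ↔ (x → z)) = 3 → 4 = 7
(z ∧ z) → ((x ↔ (y → y)) → (~x ↔ (x → z))) = 4 → 7 = 7
x ↔ y = 3 ↔ 3 = 7
x ↔ y = 3 ↔ 3 = 7
x ↔ (x ↔ y) = 3 ↔ 7 = 3
(x ↔ y) → (x ↔ (x ↔ y)) = 7 → 3 = 3
((z ∧ z) → ((x ↔ (y → y)) → (~x ↔ (x → z)))) ↔ ((x ↔ y) → (x ↔ (x ↔ y))) = 7 ↔ 3 = 3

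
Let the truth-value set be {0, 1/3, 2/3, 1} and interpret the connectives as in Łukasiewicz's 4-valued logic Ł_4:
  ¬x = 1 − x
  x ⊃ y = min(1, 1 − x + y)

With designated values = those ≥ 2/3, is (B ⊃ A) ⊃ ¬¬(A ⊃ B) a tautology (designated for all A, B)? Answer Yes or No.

Counterexample: take A = 2/3, B = 0.
B ⊃ A = 0 ⊃ 2/3 = 1
A ⊃ B = 2/3 ⊃ 0 = 1/3
¬(A ⊃ B) = ¬1/3 = 2/3
¬¬(A ⊃ B) = ¬2/3 = 1/3
(B ⊃ A) ⊃ ¬¬(A ⊃ B) = 1 ⊃ 1/3 = 1/3
This gives 1/3, which is below 2/3.

No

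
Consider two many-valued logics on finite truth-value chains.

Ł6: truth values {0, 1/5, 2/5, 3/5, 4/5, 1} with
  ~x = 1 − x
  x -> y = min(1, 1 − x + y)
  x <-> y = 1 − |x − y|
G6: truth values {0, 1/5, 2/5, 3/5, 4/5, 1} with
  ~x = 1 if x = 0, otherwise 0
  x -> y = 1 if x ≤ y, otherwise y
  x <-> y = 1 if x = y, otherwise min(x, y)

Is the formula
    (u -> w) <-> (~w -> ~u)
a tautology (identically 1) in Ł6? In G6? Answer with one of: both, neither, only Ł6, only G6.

In Ł6: every assignment gives 1 — tautology.
In G6: at u = 2/5, w = 1/5 the value is 1/5 — not a tautology.

only Ł6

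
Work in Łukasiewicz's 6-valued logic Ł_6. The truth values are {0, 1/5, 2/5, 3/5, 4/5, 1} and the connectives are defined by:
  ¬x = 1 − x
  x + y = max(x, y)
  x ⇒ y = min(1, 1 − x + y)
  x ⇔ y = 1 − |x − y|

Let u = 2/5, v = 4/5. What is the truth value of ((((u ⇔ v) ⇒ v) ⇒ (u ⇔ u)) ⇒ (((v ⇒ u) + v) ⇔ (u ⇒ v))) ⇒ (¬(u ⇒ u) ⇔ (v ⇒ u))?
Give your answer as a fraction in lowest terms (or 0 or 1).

u ⇔ v = 2/5 ⇔ 4/5 = 3/5
(u ⇔ v) ⇒ v = 3/5 ⇒ 4/5 = 1
u ⇔ u = 2/5 ⇔ 2/5 = 1
((u ⇔ v) ⇒ v) ⇒ (u ⇔ u) = 1 ⇒ 1 = 1
v ⇒ u = 4/5 ⇒ 2/5 = 3/5
(v ⇒ u) + v = 3/5 + 4/5 = 4/5
u ⇒ v = 2/5 ⇒ 4/5 = 1
((v ⇒ u) + v) ⇔ (u ⇒ v) = 4/5 ⇔ 1 = 4/5
(((u ⇔ v) ⇒ v) ⇒ (u ⇔ u)) ⇒ (((v ⇒ u) + v) ⇔ (u ⇒ v)) = 1 ⇒ 4/5 = 4/5
u ⇒ u = 2/5 ⇒ 2/5 = 1
¬(u ⇒ u) = ¬1 = 0
v ⇒ u = 4/5 ⇒ 2/5 = 3/5
¬(u ⇒ u) ⇔ (v ⇒ u) = 0 ⇔ 3/5 = 2/5
((((u ⇔ v) ⇒ v) ⇒ (u ⇔ u)) ⇒ (((v ⇒ u) + v) ⇔ (u ⇒ v))) ⇒ (¬(u ⇒ u) ⇔ (v ⇒ u)) = 4/5 ⇒ 2/5 = 3/5

3/5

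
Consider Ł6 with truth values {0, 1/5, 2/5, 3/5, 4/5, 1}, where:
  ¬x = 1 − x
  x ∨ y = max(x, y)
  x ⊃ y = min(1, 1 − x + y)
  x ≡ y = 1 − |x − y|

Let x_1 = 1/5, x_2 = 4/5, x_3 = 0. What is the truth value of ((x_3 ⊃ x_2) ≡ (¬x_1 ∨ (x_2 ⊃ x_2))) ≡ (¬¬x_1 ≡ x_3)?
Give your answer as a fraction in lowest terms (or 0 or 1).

x_3 ⊃ x_2 = 0 ⊃ 4/5 = 1
¬x_1 = ¬1/5 = 4/5
x_2 ⊃ x_2 = 4/5 ⊃ 4/5 = 1
¬x_1 ∨ (x_2 ⊃ x_2) = 4/5 ∨ 1 = 1
(x_3 ⊃ x_2) ≡ (¬x_1 ∨ (x_2 ⊃ x_2)) = 1 ≡ 1 = 1
¬x_1 = ¬1/5 = 4/5
¬¬x_1 = ¬4/5 = 1/5
¬¬x_1 ≡ x_3 = 1/5 ≡ 0 = 4/5
((x_3 ⊃ x_2) ≡ (¬x_1 ∨ (x_2 ⊃ x_2))) ≡ (¬¬x_1 ≡ x_3) = 1 ≡ 4/5 = 4/5

4/5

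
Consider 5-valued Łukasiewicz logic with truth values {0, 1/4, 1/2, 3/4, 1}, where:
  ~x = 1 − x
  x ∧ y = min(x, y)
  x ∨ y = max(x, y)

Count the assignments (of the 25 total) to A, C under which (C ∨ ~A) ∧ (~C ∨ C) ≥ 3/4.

14

value 1: 6 assignments (counts)
value 3/4: 8 assignments (counts)
value 1/2: 7 assignments
value 1/4: 3 assignments
value 0: 1 assignment
So 14 of the 25 assignments meet the threshold.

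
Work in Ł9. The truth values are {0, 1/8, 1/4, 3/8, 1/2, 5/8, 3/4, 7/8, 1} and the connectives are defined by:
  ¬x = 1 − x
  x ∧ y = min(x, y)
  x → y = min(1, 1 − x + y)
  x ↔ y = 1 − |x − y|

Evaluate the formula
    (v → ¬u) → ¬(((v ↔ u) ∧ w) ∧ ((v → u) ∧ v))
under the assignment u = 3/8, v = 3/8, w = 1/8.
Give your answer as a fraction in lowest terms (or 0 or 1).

7/8

¬u = ¬3/8 = 5/8
v → ¬u = 3/8 → 5/8 = 1
v ↔ u = 3/8 ↔ 3/8 = 1
(v ↔ u) ∧ w = 1 ∧ 1/8 = 1/8
v → u = 3/8 → 3/8 = 1
(v → u) ∧ v = 1 ∧ 3/8 = 3/8
((v ↔ u) ∧ w) ∧ ((v → u) ∧ v) = 1/8 ∧ 3/8 = 1/8
¬(((v ↔ u) ∧ w) ∧ ((v → u) ∧ v)) = ¬1/8 = 7/8
(v → ¬u) → ¬(((v ↔ u) ∧ w) ∧ ((v → u) ∧ v)) = 1 → 7/8 = 7/8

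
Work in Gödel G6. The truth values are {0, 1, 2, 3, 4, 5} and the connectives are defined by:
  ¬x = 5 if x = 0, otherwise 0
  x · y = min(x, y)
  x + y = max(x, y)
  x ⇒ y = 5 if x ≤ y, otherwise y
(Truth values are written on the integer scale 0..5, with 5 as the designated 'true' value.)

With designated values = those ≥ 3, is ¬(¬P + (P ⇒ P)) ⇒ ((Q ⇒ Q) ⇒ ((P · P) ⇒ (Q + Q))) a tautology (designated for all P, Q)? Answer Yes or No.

At P = 4, Q = 1, for instance:
¬P = ¬4 = 0
P ⇒ P = 4 ⇒ 4 = 5
¬P + (P ⇒ P) = 0 + 5 = 5
¬(¬P + (P ⇒ P)) = ¬5 = 0
Q ⇒ Q = 1 ⇒ 1 = 5
P · P = 4 · 4 = 4
Q + Q = 1 + 1 = 1
(P · P) ⇒ (Q + Q) = 4 ⇒ 1 = 1
(Q ⇒ Q) ⇒ ((P · P) ⇒ (Q + Q)) = 5 ⇒ 1 = 1
¬(¬P + (P ⇒ P)) ⇒ ((Q ⇒ Q) ⇒ ((P · P) ⇒ (Q + Q))) = 0 ⇒ 1 = 5
and checking the remaining 35 assignments likewise gives ≥ 3 in every case.

Yes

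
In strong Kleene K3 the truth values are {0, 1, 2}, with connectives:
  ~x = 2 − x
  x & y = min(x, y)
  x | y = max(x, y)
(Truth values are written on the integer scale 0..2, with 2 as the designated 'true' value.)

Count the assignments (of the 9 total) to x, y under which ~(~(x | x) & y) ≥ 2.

x = 0, y = 0 ↦ 2  ≥
x = 0, y = 1 ↦ 1  <
x = 0, y = 2 ↦ 0  <
x = 1, y = 0 ↦ 2  ≥
x = 1, y = 1 ↦ 1  <
x = 1, y = 2 ↦ 1  <
x = 2, y = 0 ↦ 2  ≥
x = 2, y = 1 ↦ 2  ≥
x = 2, y = 2 ↦ 2  ≥
So 5 of the 9 assignments meet the threshold.

5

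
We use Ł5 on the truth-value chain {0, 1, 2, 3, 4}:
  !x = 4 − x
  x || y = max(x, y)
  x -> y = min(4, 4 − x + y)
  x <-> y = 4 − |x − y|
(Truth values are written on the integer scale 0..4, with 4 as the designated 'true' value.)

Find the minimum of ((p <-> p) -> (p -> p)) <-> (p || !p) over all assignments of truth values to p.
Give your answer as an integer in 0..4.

Take p = 2:
p <-> p = 2 <-> 2 = 4
p -> p = 2 -> 2 = 4
(p <-> p) -> (p -> p) = 4 -> 4 = 4
!p = !2 = 2
p || !p = 2 || 2 = 2
((p <-> p) -> (p -> p)) <-> (p || !p) = 4 <-> 2 = 2
No assignment yields a value below 2, so this is the minimum.

2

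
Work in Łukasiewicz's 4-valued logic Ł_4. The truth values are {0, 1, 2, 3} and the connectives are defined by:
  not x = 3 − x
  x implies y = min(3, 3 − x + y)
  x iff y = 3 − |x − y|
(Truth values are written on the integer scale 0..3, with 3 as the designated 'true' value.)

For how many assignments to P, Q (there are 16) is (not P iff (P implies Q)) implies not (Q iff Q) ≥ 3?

1

P = 0, Q = 0 ↦ 0  <
P = 0, Q = 1 ↦ 0  <
P = 0, Q = 2 ↦ 0  <
P = 0, Q = 3 ↦ 0  <
P = 1, Q = 0 ↦ 0  <
P = 1, Q = 1 ↦ 1  <
P = 1, Q = 2 ↦ 1  <
P = 1, Q = 3 ↦ 1  <
P = 2, Q = 0 ↦ 0  <
P = 2, Q = 1 ↦ 1  <
P = 2, Q = 2 ↦ 2  <
P = 2, Q = 3 ↦ 2  <
P = 3, Q = 0 ↦ 0  <
P = 3, Q = 1 ↦ 1  <
P = 3, Q = 2 ↦ 2  <
P = 3, Q = 3 ↦ 3  ≥
So 1 of the 16 assignments meets the threshold.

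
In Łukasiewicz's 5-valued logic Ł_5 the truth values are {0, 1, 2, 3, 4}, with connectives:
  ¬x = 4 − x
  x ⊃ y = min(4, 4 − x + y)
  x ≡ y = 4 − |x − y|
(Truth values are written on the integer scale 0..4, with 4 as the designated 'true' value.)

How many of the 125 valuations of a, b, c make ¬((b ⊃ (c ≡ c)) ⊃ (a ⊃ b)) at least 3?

value 4: 5 assignments (counts)
value 3: 10 assignments (counts)
value 2: 15 assignments
value 1: 20 assignments
value 0: 75 assignments
So 15 of the 125 assignments meet the threshold.

15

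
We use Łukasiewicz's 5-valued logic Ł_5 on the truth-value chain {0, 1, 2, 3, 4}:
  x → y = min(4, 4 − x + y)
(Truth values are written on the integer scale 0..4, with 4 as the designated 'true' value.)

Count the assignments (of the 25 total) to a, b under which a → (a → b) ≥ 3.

value 4: 19 assignments (counts)
value 3: 2 assignments (counts)
value 2: 2 assignments
value 1: 1 assignment
value 0: 1 assignment
So 21 of the 25 assignments meet the threshold.

21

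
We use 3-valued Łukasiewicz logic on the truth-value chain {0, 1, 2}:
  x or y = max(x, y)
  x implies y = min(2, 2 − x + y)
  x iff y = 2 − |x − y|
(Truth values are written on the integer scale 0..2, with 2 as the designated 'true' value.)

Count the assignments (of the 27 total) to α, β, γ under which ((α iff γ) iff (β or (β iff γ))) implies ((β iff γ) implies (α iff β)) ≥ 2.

value 2: 26 assignments (counts)
value 1: 1 assignment
So 26 of the 27 assignments meet the threshold.

26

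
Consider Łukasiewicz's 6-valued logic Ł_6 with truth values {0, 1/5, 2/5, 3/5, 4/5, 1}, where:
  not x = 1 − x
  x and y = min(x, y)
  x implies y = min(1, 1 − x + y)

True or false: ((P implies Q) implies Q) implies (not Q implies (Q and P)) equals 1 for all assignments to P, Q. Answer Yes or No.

No

Counterexample: take P = 1/5, Q = 0.
P implies Q = 1/5 implies 0 = 4/5
(P implies Q) implies Q = 4/5 implies 0 = 1/5
not Q = not 0 = 1
Q and P = 0 and 1/5 = 0
not Q implies (Q and P) = 1 implies 0 = 0
((P implies Q) implies Q) implies (not Q implies (Q and P)) = 1/5 implies 0 = 4/5
This gives 4/5 ≠ 1.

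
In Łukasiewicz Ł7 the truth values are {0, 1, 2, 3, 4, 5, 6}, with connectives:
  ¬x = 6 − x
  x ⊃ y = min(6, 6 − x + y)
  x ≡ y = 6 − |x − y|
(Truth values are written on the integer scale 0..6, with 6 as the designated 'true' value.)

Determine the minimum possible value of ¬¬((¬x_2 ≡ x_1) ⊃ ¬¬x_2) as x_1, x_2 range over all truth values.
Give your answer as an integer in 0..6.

0

Take x_1 = 6, x_2 = 0:
¬x_2 = ¬0 = 6
¬x_2 ≡ x_1 = 6 ≡ 6 = 6
¬x_2 = ¬0 = 6
¬¬x_2 = ¬6 = 0
(¬x_2 ≡ x_1) ⊃ ¬¬x_2 = 6 ⊃ 0 = 0
¬((¬x_2 ≡ x_1) ⊃ ¬¬x_2) = ¬0 = 6
¬¬((¬x_2 ≡ x_1) ⊃ ¬¬x_2) = ¬6 = 0
No assignment yields a value below 0, so this is the minimum.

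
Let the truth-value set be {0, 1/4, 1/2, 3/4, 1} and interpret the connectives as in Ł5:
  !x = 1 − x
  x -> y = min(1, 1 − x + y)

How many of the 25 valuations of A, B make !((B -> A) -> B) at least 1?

5

value 1: 5 assignments (counts)
value 3/4: 4 assignments
value 1/2: 4 assignments
value 1/4: 3 assignments
value 0: 9 assignments
So 5 of the 25 assignments meet the threshold.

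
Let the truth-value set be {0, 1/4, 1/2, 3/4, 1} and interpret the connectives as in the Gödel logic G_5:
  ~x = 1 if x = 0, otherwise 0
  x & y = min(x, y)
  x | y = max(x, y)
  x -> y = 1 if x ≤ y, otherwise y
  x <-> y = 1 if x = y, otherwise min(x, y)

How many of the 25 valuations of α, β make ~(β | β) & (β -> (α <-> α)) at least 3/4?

value 1: 5 assignments (counts)
value 0: 20 assignments
So 5 of the 25 assignments meet the threshold.

5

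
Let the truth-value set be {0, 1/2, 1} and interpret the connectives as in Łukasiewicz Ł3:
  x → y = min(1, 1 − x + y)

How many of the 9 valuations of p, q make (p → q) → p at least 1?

4

p = 0, q = 0 ↦ 0  <
p = 0, q = 1/2 ↦ 0  <
p = 0, q = 1 ↦ 0  <
p = 1/2, q = 0 ↦ 1  ≥
p = 1/2, q = 1/2 ↦ 1/2  <
p = 1/2, q = 1 ↦ 1/2  <
p = 1, q = 0 ↦ 1  ≥
p = 1, q = 1/2 ↦ 1  ≥
p = 1, q = 1 ↦ 1  ≥
So 4 of the 9 assignments meet the threshold.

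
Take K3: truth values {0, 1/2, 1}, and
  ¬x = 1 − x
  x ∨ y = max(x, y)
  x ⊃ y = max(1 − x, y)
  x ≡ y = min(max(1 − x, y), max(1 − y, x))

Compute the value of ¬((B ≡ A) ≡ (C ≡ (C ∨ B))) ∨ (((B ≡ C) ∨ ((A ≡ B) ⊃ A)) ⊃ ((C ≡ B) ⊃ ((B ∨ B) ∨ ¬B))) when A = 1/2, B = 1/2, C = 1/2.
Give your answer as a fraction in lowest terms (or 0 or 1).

B ≡ A = 1/2 ≡ 1/2 = 1/2
C ∨ B = 1/2 ∨ 1/2 = 1/2
C ≡ (C ∨ B) = 1/2 ≡ 1/2 = 1/2
(B ≡ A) ≡ (C ≡ (C ∨ B)) = 1/2 ≡ 1/2 = 1/2
¬((B ≡ A) ≡ (C ≡ (C ∨ B))) = ¬1/2 = 1/2
B ≡ C = 1/2 ≡ 1/2 = 1/2
A ≡ B = 1/2 ≡ 1/2 = 1/2
(A ≡ B) ⊃ A = 1/2 ⊃ 1/2 = 1/2
(B ≡ C) ∨ ((A ≡ B) ⊃ A) = 1/2 ∨ 1/2 = 1/2
C ≡ B = 1/2 ≡ 1/2 = 1/2
B ∨ B = 1/2 ∨ 1/2 = 1/2
¬B = ¬1/2 = 1/2
(B ∨ B) ∨ ¬B = 1/2 ∨ 1/2 = 1/2
(C ≡ B) ⊃ ((B ∨ B) ∨ ¬B) = 1/2 ⊃ 1/2 = 1/2
((B ≡ C) ∨ ((A ≡ B) ⊃ A)) ⊃ ((C ≡ B) ⊃ ((B ∨ B) ∨ ¬B)) = 1/2 ⊃ 1/2 = 1/2
¬((B ≡ A) ≡ (C ≡ (C ∨ B))) ∨ (((B ≡ C) ∨ ((A ≡ B) ⊃ A)) ⊃ ((C ≡ B) ⊃ ((B ∨ B) ∨ ¬B))) = 1/2 ∨ 1/2 = 1/2

1/2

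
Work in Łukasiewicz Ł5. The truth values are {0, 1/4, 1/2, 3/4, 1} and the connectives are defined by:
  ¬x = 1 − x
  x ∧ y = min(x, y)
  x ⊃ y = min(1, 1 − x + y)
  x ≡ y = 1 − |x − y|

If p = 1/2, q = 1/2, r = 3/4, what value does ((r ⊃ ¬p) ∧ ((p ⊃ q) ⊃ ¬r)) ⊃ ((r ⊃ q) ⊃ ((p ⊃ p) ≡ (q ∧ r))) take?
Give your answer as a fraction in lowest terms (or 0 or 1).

1

¬p = ¬1/2 = 1/2
r ⊃ ¬p = 3/4 ⊃ 1/2 = 3/4
p ⊃ q = 1/2 ⊃ 1/2 = 1
¬r = ¬3/4 = 1/4
(p ⊃ q) ⊃ ¬r = 1 ⊃ 1/4 = 1/4
(r ⊃ ¬p) ∧ ((p ⊃ q) ⊃ ¬r) = 3/4 ∧ 1/4 = 1/4
r ⊃ q = 3/4 ⊃ 1/2 = 3/4
p ⊃ p = 1/2 ⊃ 1/2 = 1
q ∧ r = 1/2 ∧ 3/4 = 1/2
(p ⊃ p) ≡ (q ∧ r) = 1 ≡ 1/2 = 1/2
(r ⊃ q) ⊃ ((p ⊃ p) ≡ (q ∧ r)) = 3/4 ⊃ 1/2 = 3/4
((r ⊃ ¬p) ∧ ((p ⊃ q) ⊃ ¬r)) ⊃ ((r ⊃ q) ⊃ ((p ⊃ p) ≡ (q ∧ r))) = 1/4 ⊃ 3/4 = 1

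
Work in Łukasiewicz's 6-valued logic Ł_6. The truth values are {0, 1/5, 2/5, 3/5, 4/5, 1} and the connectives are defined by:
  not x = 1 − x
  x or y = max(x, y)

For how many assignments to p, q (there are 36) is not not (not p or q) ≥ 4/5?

value 1: 11 assignments (counts)
value 4/5: 9 assignments (counts)
value 3/5: 7 assignments
value 2/5: 5 assignments
value 1/5: 3 assignments
value 0: 1 assignment
So 20 of the 36 assignments meet the threshold.

20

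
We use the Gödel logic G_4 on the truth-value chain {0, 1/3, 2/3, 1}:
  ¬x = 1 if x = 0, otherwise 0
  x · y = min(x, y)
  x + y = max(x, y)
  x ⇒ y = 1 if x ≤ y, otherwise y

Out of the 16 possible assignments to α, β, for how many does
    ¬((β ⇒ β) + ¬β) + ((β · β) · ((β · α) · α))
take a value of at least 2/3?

α = 0, β = 0 ↦ 0  <
α = 0, β = 1/3 ↦ 0  <
α = 0, β = 2/3 ↦ 0  <
α = 0, β = 1 ↦ 0  <
α = 1/3, β = 0 ↦ 0  <
α = 1/3, β = 1/3 ↦ 1/3  <
α = 1/3, β = 2/3 ↦ 1/3  <
α = 1/3, β = 1 ↦ 1/3  <
α = 2/3, β = 0 ↦ 0  <
α = 2/3, β = 1/3 ↦ 1/3  <
α = 2/3, β = 2/3 ↦ 2/3  ≥
α = 2/3, β = 1 ↦ 2/3  ≥
α = 1, β = 0 ↦ 0  <
α = 1, β = 1/3 ↦ 1/3  <
α = 1, β = 2/3 ↦ 2/3  ≥
α = 1, β = 1 ↦ 1  ≥
So 4 of the 16 assignments meet the threshold.

4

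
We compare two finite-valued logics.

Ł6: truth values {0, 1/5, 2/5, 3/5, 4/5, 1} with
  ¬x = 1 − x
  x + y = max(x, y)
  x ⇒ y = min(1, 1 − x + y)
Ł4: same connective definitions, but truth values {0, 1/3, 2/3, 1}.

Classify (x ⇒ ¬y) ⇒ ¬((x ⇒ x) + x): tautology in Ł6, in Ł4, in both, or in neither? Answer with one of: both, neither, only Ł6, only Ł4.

In Ł6: at x = 0, y = 0 the value is 0 — not a tautology.
In Ł4: at x = 0, y = 0 the value is 0 — not a tautology.

neither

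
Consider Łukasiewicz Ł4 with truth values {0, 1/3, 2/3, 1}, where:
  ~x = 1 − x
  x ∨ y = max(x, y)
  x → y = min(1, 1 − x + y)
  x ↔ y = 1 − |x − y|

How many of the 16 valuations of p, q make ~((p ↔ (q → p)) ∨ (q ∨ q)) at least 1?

1

p = 0, q = 0 ↦ 1  ≥
p = 0, q = 1/3 ↦ 2/3  <
p = 0, q = 2/3 ↦ 1/3  <
p = 0, q = 1 ↦ 0  <
p = 1/3, q = 0 ↦ 2/3  <
p = 1/3, q = 1/3 ↦ 2/3  <
p = 1/3, q = 2/3 ↦ 1/3  <
p = 1/3, q = 1 ↦ 0  <
p = 2/3, q = 0 ↦ 1/3  <
p = 2/3, q = 1/3 ↦ 1/3  <
p = 2/3, q = 2/3 ↦ 1/3  <
p = 2/3, q = 1 ↦ 0  <
p = 1, q = 0 ↦ 0  <
p = 1, q = 1/3 ↦ 0  <
p = 1, q = 2/3 ↦ 0  <
p = 1, q = 1 ↦ 0  <
So 1 of the 16 assignments meets the threshold.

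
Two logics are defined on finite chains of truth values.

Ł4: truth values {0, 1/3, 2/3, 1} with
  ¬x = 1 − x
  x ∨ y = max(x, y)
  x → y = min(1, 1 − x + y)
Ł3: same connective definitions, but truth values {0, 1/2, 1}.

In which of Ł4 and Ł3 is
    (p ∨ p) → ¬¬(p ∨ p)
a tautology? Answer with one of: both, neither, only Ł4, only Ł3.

In Ł4: every assignment gives 1 — tautology.
In Ł3: every assignment gives 1 — tautology.

both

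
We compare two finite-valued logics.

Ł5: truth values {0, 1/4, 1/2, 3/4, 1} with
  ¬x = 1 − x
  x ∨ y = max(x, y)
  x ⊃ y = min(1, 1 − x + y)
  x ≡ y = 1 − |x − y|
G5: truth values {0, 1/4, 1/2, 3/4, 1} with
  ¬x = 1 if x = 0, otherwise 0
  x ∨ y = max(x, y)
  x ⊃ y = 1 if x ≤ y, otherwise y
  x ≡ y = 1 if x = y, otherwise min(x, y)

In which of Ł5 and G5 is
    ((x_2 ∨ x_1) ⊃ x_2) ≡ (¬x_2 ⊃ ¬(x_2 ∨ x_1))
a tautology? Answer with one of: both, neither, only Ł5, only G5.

In Ł5: every assignment gives 1 — tautology.
In G5: at x_1 = 1/2, x_2 = 1/4 the value is 1/4 — not a tautology.

only Ł5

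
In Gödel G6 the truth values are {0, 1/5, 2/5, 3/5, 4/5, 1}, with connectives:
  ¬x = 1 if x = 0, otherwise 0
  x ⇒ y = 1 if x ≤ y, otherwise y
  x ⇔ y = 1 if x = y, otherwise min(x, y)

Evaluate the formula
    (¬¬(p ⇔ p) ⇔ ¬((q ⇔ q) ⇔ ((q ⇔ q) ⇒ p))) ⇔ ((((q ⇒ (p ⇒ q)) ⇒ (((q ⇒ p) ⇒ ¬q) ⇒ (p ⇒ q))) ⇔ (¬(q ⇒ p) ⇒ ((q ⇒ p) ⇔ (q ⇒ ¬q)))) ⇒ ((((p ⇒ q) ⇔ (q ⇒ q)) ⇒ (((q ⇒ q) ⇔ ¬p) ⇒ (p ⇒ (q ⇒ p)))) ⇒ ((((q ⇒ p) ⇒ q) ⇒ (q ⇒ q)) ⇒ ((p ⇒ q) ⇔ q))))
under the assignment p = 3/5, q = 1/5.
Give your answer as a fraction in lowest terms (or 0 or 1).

0

p ⇔ p = 3/5 ⇔ 3/5 = 1
¬(p ⇔ p) = ¬1 = 0
¬¬(p ⇔ p) = ¬0 = 1
q ⇔ q = 1/5 ⇔ 1/5 = 1
q ⇔ q = 1/5 ⇔ 1/5 = 1
(q ⇔ q) ⇒ p = 1 ⇒ 3/5 = 3/5
(q ⇔ q) ⇔ ((q ⇔ q) ⇒ p) = 1 ⇔ 3/5 = 3/5
¬((q ⇔ q) ⇔ ((q ⇔ q) ⇒ p)) = ¬3/5 = 0
¬¬(p ⇔ p) ⇔ ¬((q ⇔ q) ⇔ ((q ⇔ q) ⇒ p)) = 1 ⇔ 0 = 0
p ⇒ q = 3/5 ⇒ 1/5 = 1/5
q ⇒ (p ⇒ q) = 1/5 ⇒ 1/5 = 1
q ⇒ p = 1/5 ⇒ 3/5 = 1
¬q = ¬1/5 = 0
(q ⇒ p) ⇒ ¬q = 1 ⇒ 0 = 0
p ⇒ q = 3/5 ⇒ 1/5 = 1/5
((q ⇒ p) ⇒ ¬q) ⇒ (p ⇒ q) = 0 ⇒ 1/5 = 1
(q ⇒ (p ⇒ q)) ⇒ (((q ⇒ p) ⇒ ¬q) ⇒ (p ⇒ q)) = 1 ⇒ 1 = 1
q ⇒ p = 1/5 ⇒ 3/5 = 1
¬(q ⇒ p) = ¬1 = 0
q ⇒ p = 1/5 ⇒ 3/5 = 1
¬q = ¬1/5 = 0
q ⇒ ¬q = 1/5 ⇒ 0 = 0
(q ⇒ p) ⇔ (q ⇒ ¬q) = 1 ⇔ 0 = 0
¬(q ⇒ p) ⇒ ((q ⇒ p) ⇔ (q ⇒ ¬q)) = 0 ⇒ 0 = 1
((q ⇒ (p ⇒ q)) ⇒ (((q ⇒ p) ⇒ ¬q) ⇒ (p ⇒ q))) ⇔ (¬(q ⇒ p) ⇒ ((q ⇒ p) ⇔ (q ⇒ ¬q))) = 1 ⇔ 1 = 1
p ⇒ q = 3/5 ⇒ 1/5 = 1/5
q ⇒ q = 1/5 ⇒ 1/5 = 1
(p ⇒ q) ⇔ (q ⇒ q) = 1/5 ⇔ 1 = 1/5
q ⇒ q = 1/5 ⇒ 1/5 = 1
¬p = ¬3/5 = 0
(q ⇒ q) ⇔ ¬p = 1 ⇔ 0 = 0
q ⇒ p = 1/5 ⇒ 3/5 = 1
p ⇒ (q ⇒ p) = 3/5 ⇒ 1 = 1
((q ⇒ q) ⇔ ¬p) ⇒ (p ⇒ (q ⇒ p)) = 0 ⇒ 1 = 1
((p ⇒ q) ⇔ (q ⇒ q)) ⇒ (((q ⇒ q) ⇔ ¬p) ⇒ (p ⇒ (q ⇒ p))) = 1/5 ⇒ 1 = 1
q ⇒ p = 1/5 ⇒ 3/5 = 1
(q ⇒ p) ⇒ q = 1 ⇒ 1/5 = 1/5
q ⇒ q = 1/5 ⇒ 1/5 = 1
((q ⇒ p) ⇒ q) ⇒ (q ⇒ q) = 1/5 ⇒ 1 = 1
p ⇒ q = 3/5 ⇒ 1/5 = 1/5
(p ⇒ q) ⇔ q = 1/5 ⇔ 1/5 = 1
(((q ⇒ p) ⇒ q) ⇒ (q ⇒ q)) ⇒ ((p ⇒ q) ⇔ q) = 1 ⇒ 1 = 1
(((p ⇒ q) ⇔ (q ⇒ q)) ⇒ (((q ⇒ q) ⇔ ¬p) ⇒ (p ⇒ (q ⇒ p)))) ⇒ ((((q ⇒ p) ⇒ q) ⇒ (q ⇒ q)) ⇒ ((p ⇒ q) ⇔ q)) = 1 ⇒ 1 = 1
(((q ⇒ (p ⇒ q)) ⇒ (((q ⇒ p) ⇒ ¬q) ⇒ (p ⇒ q))) ⇔ (¬(q ⇒ p) ⇒ ((q ⇒ p) ⇔ (q ⇒ ¬q)))) ⇒ ((((p ⇒ q) ⇔ (q ⇒ q)) ⇒ (((q ⇒ q) ⇔ ¬p) ⇒ (p ⇒ (q ⇒ p)))) ⇒ ((((q ⇒ p) ⇒ q) ⇒ (q ⇒ q)) ⇒ ((p ⇒ q) ⇔ q))) = 1 ⇒ 1 = 1
(¬¬(p ⇔ p) ⇔ ¬((q ⇔ q) ⇔ ((q ⇔ q) ⇒ p))) ⇔ ((((q ⇒ (p ⇒ q)) ⇒ (((q ⇒ p) ⇒ ¬q) ⇒ (p ⇒ q))) ⇔ (¬(q ⇒ p) ⇒ ((q ⇒ p) ⇔ (q ⇒ ¬q)))) ⇒ ((((p ⇒ q) ⇔ (q ⇒ q)) ⇒ (((q ⇒ q) ⇔ ¬p) ⇒ (p ⇒ (q ⇒ p)))) ⇒ ((((q ⇒ p) ⇒ q) ⇒ (q ⇒ q)) ⇒ ((p ⇒ q) ⇔ q)))) = 0 ⇔ 1 = 0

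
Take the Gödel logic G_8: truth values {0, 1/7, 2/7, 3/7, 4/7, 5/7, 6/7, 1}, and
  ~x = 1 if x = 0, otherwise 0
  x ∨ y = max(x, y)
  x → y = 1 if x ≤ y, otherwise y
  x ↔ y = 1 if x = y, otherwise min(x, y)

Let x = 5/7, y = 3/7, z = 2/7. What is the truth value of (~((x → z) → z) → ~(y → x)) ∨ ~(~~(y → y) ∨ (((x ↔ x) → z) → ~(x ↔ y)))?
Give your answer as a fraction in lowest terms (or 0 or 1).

x → z = 5/7 → 2/7 = 2/7
(x → z) → z = 2/7 → 2/7 = 1
~((x → z) → z) = ~1 = 0
y → x = 3/7 → 5/7 = 1
~(y → x) = ~1 = 0
~((x → z) → z) → ~(y → x) = 0 → 0 = 1
y → y = 3/7 → 3/7 = 1
~(y → y) = ~1 = 0
~~(y → y) = ~0 = 1
x ↔ x = 5/7 ↔ 5/7 = 1
(x ↔ x) → z = 1 → 2/7 = 2/7
x ↔ y = 5/7 ↔ 3/7 = 3/7
~(x ↔ y) = ~3/7 = 0
((x ↔ x) → z) → ~(x ↔ y) = 2/7 → 0 = 0
~~(y → y) ∨ (((x ↔ x) → z) → ~(x ↔ y)) = 1 ∨ 0 = 1
~(~~(y → y) ∨ (((x ↔ x) → z) → ~(x ↔ y))) = ~1 = 0
(~((x → z) → z) → ~(y → x)) ∨ ~(~~(y → y) ∨ (((x ↔ x) → z) → ~(x ↔ y))) = 1 ∨ 0 = 1

1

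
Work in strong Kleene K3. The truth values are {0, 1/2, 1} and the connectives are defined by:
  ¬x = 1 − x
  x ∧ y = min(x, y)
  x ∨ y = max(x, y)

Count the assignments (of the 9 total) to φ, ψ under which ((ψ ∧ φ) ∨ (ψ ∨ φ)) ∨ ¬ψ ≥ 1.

φ = 0, ψ = 0 ↦ 1  ≥
φ = 0, ψ = 1/2 ↦ 1/2  <
φ = 0, ψ = 1 ↦ 1  ≥
φ = 1/2, ψ = 0 ↦ 1  ≥
φ = 1/2, ψ = 1/2 ↦ 1/2  <
φ = 1/2, ψ = 1 ↦ 1  ≥
φ = 1, ψ = 0 ↦ 1  ≥
φ = 1, ψ = 1/2 ↦ 1  ≥
φ = 1, ψ = 1 ↦ 1  ≥
So 7 of the 9 assignments meet the threshold.

7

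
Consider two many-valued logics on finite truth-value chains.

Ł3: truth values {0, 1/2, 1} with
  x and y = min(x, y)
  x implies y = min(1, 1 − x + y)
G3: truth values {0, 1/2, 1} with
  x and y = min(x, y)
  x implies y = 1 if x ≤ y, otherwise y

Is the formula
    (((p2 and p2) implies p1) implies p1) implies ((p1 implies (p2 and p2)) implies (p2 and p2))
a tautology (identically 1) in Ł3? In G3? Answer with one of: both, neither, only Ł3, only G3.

In Ł3: every assignment gives 1 — tautology.
In G3: at p1 = 0, p2 = 1/2 the value is 1/2 — not a tautology.

only Ł3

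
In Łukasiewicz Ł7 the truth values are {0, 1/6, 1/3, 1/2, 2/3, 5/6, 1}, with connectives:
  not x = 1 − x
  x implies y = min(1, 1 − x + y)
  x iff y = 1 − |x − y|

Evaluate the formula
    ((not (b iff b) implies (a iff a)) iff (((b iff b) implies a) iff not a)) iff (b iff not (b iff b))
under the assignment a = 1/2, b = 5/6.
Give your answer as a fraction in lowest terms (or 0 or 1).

1/6

b iff b = 5/6 iff 5/6 = 1
not (b iff b) = not 1 = 0
a iff a = 1/2 iff 1/2 = 1
not (b iff b) implies (a iff a) = 0 implies 1 = 1
b iff b = 5/6 iff 5/6 = 1
(b iff b) implies a = 1 implies 1/2 = 1/2
not a = not 1/2 = 1/2
((b iff b) implies a) iff not a = 1/2 iff 1/2 = 1
(not (b iff b) implies (a iff a)) iff (((b iff b) implies a) iff not a) = 1 iff 1 = 1
b iff b = 5/6 iff 5/6 = 1
not (b iff b) = not 1 = 0
b iff not (b iff b) = 5/6 iff 0 = 1/6
((not (b iff b) implies (a iff a)) iff (((b iff b) implies a) iff not a)) iff (b iff not (b iff b)) = 1 iff 1/6 = 1/6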